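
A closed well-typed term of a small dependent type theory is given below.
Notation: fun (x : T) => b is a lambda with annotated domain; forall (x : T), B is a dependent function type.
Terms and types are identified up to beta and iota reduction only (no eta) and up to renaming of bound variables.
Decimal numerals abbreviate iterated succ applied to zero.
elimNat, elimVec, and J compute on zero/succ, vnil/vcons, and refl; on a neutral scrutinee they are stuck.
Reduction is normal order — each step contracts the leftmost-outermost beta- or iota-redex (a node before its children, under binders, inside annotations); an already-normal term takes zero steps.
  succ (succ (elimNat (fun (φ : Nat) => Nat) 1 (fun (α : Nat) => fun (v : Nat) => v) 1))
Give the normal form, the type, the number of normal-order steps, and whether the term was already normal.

resulting normal form:
  3
inferred type:
  Nat
steps to reach normal form (normal order): 4
term was already normal: no
first redex: an elimNat iota-redex


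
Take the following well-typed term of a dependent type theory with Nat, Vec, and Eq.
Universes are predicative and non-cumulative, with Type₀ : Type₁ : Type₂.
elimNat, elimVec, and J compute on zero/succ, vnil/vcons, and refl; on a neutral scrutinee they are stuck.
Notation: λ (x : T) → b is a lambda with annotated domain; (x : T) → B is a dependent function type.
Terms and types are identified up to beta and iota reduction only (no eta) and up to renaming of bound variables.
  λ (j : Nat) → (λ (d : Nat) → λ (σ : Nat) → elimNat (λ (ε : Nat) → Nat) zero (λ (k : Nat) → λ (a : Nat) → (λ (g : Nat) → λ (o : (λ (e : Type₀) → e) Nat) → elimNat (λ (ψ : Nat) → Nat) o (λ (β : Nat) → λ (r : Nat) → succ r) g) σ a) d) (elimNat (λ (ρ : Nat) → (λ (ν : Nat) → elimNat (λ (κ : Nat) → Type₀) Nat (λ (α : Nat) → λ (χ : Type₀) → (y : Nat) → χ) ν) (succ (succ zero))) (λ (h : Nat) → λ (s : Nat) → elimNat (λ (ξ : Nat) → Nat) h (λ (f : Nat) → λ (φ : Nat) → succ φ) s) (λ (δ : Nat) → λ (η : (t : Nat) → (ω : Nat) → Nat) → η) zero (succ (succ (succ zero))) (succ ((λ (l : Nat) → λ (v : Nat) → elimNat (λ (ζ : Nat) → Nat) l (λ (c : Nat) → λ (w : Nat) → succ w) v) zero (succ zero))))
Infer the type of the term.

the term's type:
  (j : Nat) → (d : Nat) → Nat


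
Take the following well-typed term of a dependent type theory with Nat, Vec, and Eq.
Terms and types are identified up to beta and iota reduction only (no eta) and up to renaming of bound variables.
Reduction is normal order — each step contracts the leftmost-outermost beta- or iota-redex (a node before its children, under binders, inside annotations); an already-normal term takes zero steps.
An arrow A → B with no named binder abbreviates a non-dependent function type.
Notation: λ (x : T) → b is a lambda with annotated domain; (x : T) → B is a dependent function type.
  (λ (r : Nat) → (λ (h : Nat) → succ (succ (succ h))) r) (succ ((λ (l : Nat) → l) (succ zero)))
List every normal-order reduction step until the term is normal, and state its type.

reduction (normal order):
  (λ (r : Nat) → (λ (h : Nat) → succ (succ (succ h))) r) (succ ((λ (l : Nat) → l) (succ zero)))
  ~> (λ (r : Nat) → succ (succ (succ r))) (succ ((λ (h : Nat) → h) (succ zero)))
  ~> succ (succ (succ (succ ((λ (r : Nat) → r) (succ zero)))))
  ~> succ (succ (succ (succ (succ zero))))
the term's type:
  Nat


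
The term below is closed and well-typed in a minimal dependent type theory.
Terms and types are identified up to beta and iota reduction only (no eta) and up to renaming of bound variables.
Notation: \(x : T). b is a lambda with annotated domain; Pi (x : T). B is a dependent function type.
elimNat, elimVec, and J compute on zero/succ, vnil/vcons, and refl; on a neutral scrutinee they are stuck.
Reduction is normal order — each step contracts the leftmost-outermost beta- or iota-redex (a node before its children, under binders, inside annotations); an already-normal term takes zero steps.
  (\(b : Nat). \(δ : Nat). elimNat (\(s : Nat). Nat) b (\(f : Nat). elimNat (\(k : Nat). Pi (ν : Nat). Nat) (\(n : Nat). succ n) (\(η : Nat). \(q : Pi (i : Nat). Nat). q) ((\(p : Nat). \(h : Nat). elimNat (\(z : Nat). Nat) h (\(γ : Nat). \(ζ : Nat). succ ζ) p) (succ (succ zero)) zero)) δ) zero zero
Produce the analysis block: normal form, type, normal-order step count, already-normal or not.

normal form:
  zero
inferred type:
  Nat
normal-order step count: 3
already normal: no
first contracted redex: a beta-redex


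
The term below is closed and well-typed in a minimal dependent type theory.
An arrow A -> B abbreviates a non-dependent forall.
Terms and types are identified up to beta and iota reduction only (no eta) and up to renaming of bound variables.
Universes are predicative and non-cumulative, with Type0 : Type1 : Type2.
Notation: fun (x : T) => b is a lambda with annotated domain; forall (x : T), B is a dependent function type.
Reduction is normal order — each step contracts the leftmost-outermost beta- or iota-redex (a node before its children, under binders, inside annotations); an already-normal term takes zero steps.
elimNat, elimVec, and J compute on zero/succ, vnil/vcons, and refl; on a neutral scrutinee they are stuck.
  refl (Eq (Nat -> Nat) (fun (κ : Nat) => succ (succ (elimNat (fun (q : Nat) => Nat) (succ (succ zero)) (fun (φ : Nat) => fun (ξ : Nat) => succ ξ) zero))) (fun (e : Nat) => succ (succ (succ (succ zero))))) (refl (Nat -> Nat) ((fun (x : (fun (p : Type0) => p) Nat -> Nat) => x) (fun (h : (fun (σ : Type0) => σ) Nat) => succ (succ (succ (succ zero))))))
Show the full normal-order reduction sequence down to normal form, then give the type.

normal-order reduction:
  refl (Eq (Nat -> Nat) (fun (κ : Nat) => succ (succ (elimNat (fun (q : Nat) => Nat) (succ (succ zero)) (fun (φ : Nat) => fun (ξ : Nat) => succ ξ) zero))) (fun (e : Nat) => succ (succ (succ (succ zero))))) (refl (Nat -> Nat) ((fun (x : (fun (p : Type0) => p) Nat -> Nat) => x) (fun (h : (fun (σ : Type0) => σ) Nat) => succ (succ (succ (succ zero))))))
  ~> refl (Eq (Nat -> Nat) (fun (κ : Nat) => succ (succ (succ (succ zero)))) (fun (q : Nat) => succ (succ (succ (succ zero))))) (refl (Nat -> Nat) ((fun (φ : (fun (ξ : Type0) => ξ) Nat -> Nat) => φ) (fun (e : (fun (x : Type0) => x) Nat) => succ (succ (succ (succ zero))))))
  ~> refl (Eq (Nat -> Nat) (fun (κ : Nat) => succ (succ (succ (succ zero)))) (fun (q : Nat) => succ (succ (succ (succ zero))))) (refl (Nat -> Nat) (fun (φ : (fun (ξ : Type0) => ξ) Nat) => succ (succ (succ (succ zero)))))
  ~> refl (Eq (Nat -> Nat) (fun (κ : Nat) => succ (succ (succ (succ zero)))) (fun (q : Nat) => succ (succ (succ (succ zero))))) (refl (Nat -> Nat) (fun (φ : Nat) => succ (succ (succ (succ zero)))))
type:
  Eq (Eq (Nat -> Nat) (fun (κ : Nat) => succ (succ (succ (succ zero)))) (fun (q : Nat) => succ (succ (succ (succ zero))))) (refl (Nat -> Nat) (fun (φ : Nat) => succ (succ (succ (succ zero))))) (refl (Nat -> Nat) (fun (ξ : Nat) => succ (succ (succ (succ zero)))))


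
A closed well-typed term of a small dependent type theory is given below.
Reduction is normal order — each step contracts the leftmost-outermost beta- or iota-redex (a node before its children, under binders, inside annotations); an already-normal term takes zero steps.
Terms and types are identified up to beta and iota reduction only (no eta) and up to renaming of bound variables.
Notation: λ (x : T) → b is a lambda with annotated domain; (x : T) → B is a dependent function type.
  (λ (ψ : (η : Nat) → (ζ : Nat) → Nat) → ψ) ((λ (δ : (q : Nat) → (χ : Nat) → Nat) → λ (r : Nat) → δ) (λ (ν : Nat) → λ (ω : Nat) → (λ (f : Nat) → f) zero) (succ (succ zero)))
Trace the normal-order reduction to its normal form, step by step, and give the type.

normal-order reduction sequence:
  (λ (ψ : (η : Nat) → (ζ : Nat) → Nat) → ψ) ((λ (δ : (q : Nat) → (χ : Nat) → Nat) → λ (r : Nat) → δ) (λ (ν : Nat) → λ (ω : Nat) → (λ (f : Nat) → f) zero) (succ (succ zero)))
  ~> (λ (ψ : (η : Nat) → (ζ : Nat) → Nat) → λ (δ : Nat) → ψ) (λ (q : Nat) → λ (χ : Nat) → (λ (r : Nat) → r) zero) (succ (succ zero))
  ~> (λ (ψ : Nat) → λ (η : Nat) → λ (ζ : Nat) → (λ (δ : Nat) → δ) zero) (succ (succ zero))
  ~> λ (ψ : Nat) → λ (η : Nat) → (λ (ζ : Nat) → ζ) zero
  ~> λ (ψ : Nat) → λ (η : Nat) → zero
inferred type:
  (ψ : Nat) → (η : Nat) → Nat


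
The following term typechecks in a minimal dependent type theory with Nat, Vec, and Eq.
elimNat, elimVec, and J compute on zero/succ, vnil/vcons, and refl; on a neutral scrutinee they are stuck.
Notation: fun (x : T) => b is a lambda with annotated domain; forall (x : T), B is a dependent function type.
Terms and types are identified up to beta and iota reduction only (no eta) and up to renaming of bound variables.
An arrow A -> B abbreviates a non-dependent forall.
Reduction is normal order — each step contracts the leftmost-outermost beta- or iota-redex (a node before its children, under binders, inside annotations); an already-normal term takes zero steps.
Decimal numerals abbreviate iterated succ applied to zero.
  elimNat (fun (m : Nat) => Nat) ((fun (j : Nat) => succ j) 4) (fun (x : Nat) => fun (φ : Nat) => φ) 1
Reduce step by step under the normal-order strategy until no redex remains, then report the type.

normal-order reduction:
  elimNat (fun (m : Nat) => Nat) ((fun (j : Nat) => succ j) 4) (fun (x : Nat) => fun (φ : Nat) => φ) 1
  ~> (fun (m : Nat) => fun (j : Nat) => j) 0 (elimNat (fun (x : Nat) => Nat) ((fun (φ : Nat) => succ φ) 4) (fun (ξ : Nat) => fun (k : Nat) => k) 0)
  ~> (fun (m : Nat) => m) (elimNat (fun (j : Nat) => Nat) ((fun (x : Nat) => succ x) 4) (fun (φ : Nat) => fun (ξ : Nat) => ξ) 0)
  ~> elimNat (fun (m : Nat) => Nat) ((fun (j : Nat) => succ j) 4) (fun (x : Nat) => fun (φ : Nat) => φ) 0
  ~> (fun (m : Nat) => succ m) 4
  ~> 5
type:
  Nat


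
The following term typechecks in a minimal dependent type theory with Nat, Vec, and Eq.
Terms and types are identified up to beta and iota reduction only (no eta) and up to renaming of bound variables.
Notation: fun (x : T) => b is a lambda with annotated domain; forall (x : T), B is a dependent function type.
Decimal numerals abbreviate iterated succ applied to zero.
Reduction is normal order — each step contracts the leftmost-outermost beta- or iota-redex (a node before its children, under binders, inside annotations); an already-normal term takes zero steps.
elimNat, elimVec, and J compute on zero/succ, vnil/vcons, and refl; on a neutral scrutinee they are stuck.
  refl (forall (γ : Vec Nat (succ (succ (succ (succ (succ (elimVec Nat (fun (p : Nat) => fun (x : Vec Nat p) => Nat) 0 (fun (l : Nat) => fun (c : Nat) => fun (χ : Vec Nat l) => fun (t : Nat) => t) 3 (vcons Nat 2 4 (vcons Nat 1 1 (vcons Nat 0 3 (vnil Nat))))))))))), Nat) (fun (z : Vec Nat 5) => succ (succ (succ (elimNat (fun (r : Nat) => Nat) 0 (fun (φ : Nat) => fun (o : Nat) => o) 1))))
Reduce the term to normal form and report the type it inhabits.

resulting normal form:
  refl (forall (γ : Vec Nat 5), Nat) (fun (p : Vec Nat 5) => 3)
the term's type:
  Eq (forall (γ : Vec Nat 5), Nat) (fun (p : Vec Nat 5) => 3) (fun (x : Vec Nat 5) => 3)


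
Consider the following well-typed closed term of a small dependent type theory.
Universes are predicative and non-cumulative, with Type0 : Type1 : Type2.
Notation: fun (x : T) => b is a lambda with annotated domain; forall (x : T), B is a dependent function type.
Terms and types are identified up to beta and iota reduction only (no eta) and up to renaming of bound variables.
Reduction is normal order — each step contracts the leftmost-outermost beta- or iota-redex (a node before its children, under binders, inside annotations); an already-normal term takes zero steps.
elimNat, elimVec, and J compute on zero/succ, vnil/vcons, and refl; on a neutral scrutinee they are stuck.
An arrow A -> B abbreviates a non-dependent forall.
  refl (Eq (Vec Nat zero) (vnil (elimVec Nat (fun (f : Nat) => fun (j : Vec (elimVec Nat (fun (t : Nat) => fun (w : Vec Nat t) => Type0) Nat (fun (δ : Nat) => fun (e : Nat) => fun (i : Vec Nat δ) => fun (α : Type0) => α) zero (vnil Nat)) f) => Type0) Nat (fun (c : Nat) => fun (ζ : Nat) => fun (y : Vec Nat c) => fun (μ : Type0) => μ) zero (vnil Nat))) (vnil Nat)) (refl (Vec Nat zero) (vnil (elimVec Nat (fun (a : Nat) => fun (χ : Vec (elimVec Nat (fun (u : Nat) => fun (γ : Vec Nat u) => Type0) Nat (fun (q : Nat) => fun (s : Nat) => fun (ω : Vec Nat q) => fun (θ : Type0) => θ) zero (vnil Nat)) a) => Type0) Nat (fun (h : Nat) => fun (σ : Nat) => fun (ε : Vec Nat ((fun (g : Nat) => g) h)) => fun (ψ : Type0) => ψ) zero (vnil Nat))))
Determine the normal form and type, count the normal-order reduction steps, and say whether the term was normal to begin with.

reduced normal form:
  refl (Eq (Vec Nat zero) (vnil Nat) (vnil Nat)) (refl (Vec Nat zero) (vnil Nat))
the term's type:
  Eq (Eq (Vec Nat zero) (vnil Nat) (vnil Nat)) (refl (Vec Nat zero) (vnil Nat)) (refl (Vec Nat zero) (vnil Nat))
normal-order step count: 2
started in normal form: no
first contracted redex: an elimVec iota-redex


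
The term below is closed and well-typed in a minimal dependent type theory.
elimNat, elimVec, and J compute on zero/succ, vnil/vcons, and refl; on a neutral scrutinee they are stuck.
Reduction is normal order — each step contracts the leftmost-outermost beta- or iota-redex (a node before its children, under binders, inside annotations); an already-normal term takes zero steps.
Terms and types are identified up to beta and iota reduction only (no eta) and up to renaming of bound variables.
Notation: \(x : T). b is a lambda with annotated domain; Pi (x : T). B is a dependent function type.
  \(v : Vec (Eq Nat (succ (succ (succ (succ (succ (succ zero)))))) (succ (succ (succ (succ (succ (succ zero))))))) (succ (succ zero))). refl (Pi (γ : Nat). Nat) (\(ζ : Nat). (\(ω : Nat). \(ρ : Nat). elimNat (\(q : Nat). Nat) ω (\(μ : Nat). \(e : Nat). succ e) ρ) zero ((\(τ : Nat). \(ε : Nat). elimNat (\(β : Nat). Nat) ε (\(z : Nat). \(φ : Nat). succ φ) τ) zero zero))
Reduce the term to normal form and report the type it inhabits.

normal form:
  \(v : Vec (Eq Nat (succ (succ (succ (succ (succ (succ zero)))))) (succ (succ (succ (succ (succ (succ zero))))))) (succ (succ zero))). refl (Pi (γ : Nat). Nat) (\(ζ : Nat). zero)
the term's type:
  Pi (v : Vec (Eq Nat (succ (succ (succ (succ (succ (succ zero)))))) (succ (succ (succ (succ (succ (succ zero))))))) (succ (succ zero))). Eq (Pi (γ : Nat). Nat) (\(ζ : Nat). zero) (\(ω : Nat). zero)


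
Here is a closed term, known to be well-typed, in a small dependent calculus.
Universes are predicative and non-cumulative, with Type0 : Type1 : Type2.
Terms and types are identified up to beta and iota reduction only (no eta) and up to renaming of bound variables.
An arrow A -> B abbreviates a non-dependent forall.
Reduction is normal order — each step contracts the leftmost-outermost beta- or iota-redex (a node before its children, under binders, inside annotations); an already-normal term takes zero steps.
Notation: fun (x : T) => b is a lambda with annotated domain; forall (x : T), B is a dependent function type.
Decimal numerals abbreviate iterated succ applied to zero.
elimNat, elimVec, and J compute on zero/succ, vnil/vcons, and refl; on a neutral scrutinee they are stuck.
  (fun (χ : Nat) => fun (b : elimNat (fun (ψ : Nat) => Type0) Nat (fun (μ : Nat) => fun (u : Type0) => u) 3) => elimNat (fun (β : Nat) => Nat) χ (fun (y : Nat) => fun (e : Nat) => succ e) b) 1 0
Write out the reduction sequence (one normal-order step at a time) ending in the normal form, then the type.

normal-order reduction:
  (fun (χ : Nat) => fun (b : elimNat (fun (ψ : Nat) => Type0) Nat (fun (μ : Nat) => fun (u : Type0) => u) 3) => elimNat (fun (β : Nat) => Nat) χ (fun (y : Nat) => fun (e : Nat) => succ e) b) 1 0
  ~> (fun (χ : elimNat (fun (b : Nat) => Type0) Nat (fun (ψ : Nat) => fun (μ : Type0) => μ) 3) => elimNat (fun (u : Nat) => Nat) 1 (fun (β : Nat) => fun (y : Nat) => succ y) χ) 0
  ~> elimNat (fun (χ : Nat) => Nat) 1 (fun (b : Nat) => fun (ψ : Nat) => succ ψ) 0
  ~> 1
the term's type:
  Nat


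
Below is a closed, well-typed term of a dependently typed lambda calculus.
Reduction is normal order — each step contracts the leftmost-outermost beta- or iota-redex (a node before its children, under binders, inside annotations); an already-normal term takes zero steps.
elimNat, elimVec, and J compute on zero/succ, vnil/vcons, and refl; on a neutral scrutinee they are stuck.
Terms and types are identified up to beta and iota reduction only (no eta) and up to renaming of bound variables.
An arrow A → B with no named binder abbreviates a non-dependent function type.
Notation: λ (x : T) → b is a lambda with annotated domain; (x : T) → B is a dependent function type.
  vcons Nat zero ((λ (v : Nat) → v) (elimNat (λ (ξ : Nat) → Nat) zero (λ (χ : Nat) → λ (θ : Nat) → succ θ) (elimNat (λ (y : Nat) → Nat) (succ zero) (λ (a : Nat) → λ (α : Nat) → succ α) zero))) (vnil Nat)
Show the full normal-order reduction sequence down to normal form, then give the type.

normal-order reduction sequence:
  vcons Nat zero ((λ (v : Nat) → v) (elimNat (λ (ξ : Nat) → Nat) zero (λ (χ : Nat) → λ (θ : Nat) → succ θ) (elimNat (λ (y : Nat) → Nat) (succ zero) (λ (a : Nat) → λ (α : Nat) → succ α) zero))) (vnil Nat)
  ~> vcons Nat zero (elimNat (λ (v : Nat) → Nat) zero (λ (ξ : Nat) → λ (χ : Nat) → succ χ) (elimNat (λ (θ : Nat) → Nat) (succ zero) (λ (y : Nat) → λ (a : Nat) → succ a) zero)) (vnil Nat)
  ~> vcons Nat zero (elimNat (λ (v : Nat) → Nat) zero (λ (ξ : Nat) → λ (χ : Nat) → succ χ) (succ zero)) (vnil Nat)
  ~> vcons Nat zero ((λ (v : Nat) → λ (ξ : Nat) → succ ξ) zero (elimNat (λ (χ : Nat) → Nat) zero (λ (θ : Nat) → λ (y : Nat) → succ y) zero)) (vnil Nat)
  ~> vcons Nat zero ((λ (v : Nat) → succ v) (elimNat (λ (ξ : Nat) → Nat) zero (λ (χ : Nat) → λ (θ : Nat) → succ θ) zero)) (vnil Nat)
  ~> vcons Nat zero (succ (elimNat (λ (v : Nat) → Nat) zero (λ (ξ : Nat) → λ (χ : Nat) → succ χ) zero)) (vnil Nat)
  ~> vcons Nat zero (succ zero) (vnil Nat)
type:
  Vec Nat (succ zero)


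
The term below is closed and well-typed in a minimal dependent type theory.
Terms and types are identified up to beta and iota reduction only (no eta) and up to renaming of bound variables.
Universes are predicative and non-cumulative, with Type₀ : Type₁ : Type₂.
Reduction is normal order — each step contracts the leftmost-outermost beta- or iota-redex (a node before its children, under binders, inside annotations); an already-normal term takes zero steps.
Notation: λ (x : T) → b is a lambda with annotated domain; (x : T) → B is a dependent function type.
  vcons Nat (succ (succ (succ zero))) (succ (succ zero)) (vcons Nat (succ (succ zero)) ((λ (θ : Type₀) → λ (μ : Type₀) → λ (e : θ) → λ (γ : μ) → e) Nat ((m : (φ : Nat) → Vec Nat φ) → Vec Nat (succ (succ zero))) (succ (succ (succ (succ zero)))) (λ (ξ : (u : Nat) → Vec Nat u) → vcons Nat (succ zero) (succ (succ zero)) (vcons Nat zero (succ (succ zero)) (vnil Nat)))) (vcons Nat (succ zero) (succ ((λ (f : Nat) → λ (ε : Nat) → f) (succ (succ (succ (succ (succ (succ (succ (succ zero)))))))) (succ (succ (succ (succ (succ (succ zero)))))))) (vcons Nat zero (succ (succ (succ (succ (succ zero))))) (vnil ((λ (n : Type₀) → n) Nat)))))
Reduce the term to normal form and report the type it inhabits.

reduced normal form:
  vcons Nat (succ (succ (succ zero))) (succ (succ zero)) (vcons Nat (succ (succ zero)) (succ (succ (succ (succ zero)))) (vcons Nat (succ zero) (succ (succ (succ (succ (succ (succ (succ (succ (succ zero))))))))) (vcons Nat zero (succ (succ (succ (succ (succ zero))))) (vnil Nat))))
inferred type:
  Vec Nat (succ (succ (succ (succ zero))))
observation: the term reaches its normal form after 7 normal-order steps.


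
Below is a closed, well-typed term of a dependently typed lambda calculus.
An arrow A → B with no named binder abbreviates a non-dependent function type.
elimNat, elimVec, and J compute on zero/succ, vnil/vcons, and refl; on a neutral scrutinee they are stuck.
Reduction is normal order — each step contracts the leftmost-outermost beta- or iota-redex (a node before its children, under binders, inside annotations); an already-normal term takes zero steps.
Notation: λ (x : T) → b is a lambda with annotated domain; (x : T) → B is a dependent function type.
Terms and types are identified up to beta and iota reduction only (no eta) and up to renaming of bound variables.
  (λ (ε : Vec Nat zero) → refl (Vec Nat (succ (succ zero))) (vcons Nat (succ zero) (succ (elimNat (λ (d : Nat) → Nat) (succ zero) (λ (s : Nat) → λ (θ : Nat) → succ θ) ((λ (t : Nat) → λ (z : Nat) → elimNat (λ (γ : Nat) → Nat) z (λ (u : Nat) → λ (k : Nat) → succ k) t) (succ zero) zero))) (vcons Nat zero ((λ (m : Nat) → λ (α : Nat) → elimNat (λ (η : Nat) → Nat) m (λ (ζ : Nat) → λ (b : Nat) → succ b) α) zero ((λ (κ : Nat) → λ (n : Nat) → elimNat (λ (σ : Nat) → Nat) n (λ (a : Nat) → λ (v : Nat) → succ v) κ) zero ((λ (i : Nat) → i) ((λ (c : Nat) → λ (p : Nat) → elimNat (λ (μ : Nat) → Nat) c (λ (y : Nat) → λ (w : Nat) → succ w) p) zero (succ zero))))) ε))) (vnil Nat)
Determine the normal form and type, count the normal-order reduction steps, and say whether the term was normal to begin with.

reduced normal form:
  refl (Vec Nat (succ (succ zero))) (vcons Nat (succ zero) (succ (succ (succ zero))) (vcons Nat zero (succ zero) (vnil Nat)))
type:
  Eq (Vec Nat (succ (succ zero))) (vcons Nat (succ zero) (succ (succ (succ zero))) (vcons Nat zero (succ zero) (vnil Nat))) (vcons Nat (succ zero) (succ (succ (succ zero))) (vcons Nat zero (succ zero) (vnil Nat)))
reduction steps (normal order): 27
already normal: no
first redex: a beta-redex


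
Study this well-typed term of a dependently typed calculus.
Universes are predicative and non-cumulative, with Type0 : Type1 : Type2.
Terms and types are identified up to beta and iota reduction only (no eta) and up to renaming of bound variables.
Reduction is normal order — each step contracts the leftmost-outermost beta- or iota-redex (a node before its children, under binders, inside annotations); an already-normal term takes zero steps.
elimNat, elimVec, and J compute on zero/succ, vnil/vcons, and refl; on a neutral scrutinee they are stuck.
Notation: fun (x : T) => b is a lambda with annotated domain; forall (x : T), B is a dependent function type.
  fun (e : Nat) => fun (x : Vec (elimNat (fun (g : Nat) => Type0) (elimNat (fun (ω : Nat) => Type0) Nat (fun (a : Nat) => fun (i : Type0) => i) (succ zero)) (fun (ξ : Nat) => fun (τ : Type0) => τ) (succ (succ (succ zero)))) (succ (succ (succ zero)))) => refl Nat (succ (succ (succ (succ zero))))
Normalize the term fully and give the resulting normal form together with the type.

resulting normal form:
  fun (e : Nat) => fun (x : Vec Nat (succ (succ (succ zero)))) => refl Nat (succ (succ (succ (succ zero))))
inferred type:
  forall (e : Nat), forall (x : Vec Nat (succ (succ (succ zero)))), Eq Nat (succ (succ (succ (succ zero)))) (succ (succ (succ (succ zero))))
observation: 14 normal-order steps separate the term from its normal form.


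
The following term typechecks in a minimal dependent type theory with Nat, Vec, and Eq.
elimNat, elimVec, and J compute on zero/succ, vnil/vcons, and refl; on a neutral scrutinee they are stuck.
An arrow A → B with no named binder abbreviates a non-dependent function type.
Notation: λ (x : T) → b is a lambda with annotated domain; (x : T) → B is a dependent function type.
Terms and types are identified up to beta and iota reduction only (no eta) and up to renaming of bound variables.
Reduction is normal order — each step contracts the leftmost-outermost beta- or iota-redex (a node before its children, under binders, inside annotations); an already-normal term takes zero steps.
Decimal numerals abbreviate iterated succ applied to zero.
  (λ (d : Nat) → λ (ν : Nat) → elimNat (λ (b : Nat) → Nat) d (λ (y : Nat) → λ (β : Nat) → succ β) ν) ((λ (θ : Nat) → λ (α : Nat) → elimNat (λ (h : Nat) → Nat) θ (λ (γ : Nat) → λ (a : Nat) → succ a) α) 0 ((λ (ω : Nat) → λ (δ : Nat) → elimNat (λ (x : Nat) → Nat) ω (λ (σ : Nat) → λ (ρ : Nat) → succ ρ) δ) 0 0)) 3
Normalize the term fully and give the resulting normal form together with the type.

reduced normal form:
  3
type:
  Nat
observation: the leftmost-outermost redex is a beta-redex, and normalization takes 18 steps.


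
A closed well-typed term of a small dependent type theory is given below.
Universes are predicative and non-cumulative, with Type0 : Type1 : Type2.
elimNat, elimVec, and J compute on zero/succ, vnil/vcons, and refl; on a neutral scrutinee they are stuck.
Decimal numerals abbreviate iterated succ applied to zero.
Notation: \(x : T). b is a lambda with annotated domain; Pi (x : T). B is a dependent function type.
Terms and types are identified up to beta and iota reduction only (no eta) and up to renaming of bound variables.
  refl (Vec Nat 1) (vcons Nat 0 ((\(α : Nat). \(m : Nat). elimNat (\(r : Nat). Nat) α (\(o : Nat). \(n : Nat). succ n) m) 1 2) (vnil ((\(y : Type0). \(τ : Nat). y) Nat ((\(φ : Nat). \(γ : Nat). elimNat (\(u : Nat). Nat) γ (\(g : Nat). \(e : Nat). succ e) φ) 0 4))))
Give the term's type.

type:
  Eq (Vec Nat 1) (vcons Nat 0 3 (vnil Nat)) (vcons Nat 0 3 (vnil Nat))


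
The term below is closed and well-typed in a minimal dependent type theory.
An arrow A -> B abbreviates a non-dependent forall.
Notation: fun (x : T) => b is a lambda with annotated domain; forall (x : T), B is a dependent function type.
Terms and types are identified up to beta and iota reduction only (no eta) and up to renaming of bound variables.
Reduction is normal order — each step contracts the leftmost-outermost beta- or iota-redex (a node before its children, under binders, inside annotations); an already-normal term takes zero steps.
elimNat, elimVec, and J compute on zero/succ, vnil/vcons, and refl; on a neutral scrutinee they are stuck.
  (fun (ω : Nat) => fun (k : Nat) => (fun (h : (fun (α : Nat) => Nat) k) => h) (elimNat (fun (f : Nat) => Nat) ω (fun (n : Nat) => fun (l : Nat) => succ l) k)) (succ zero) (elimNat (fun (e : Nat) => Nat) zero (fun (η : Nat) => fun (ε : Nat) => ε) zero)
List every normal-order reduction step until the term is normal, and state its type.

normal-order reduction:
  (fun (ω : Nat) => fun (k : Nat) => (fun (h : (fun (α : Nat) => Nat) k) => h) (elimNat (fun (f : Nat) => Nat) ω (fun (n : Nat) => fun (l : Nat) => succ l) k)) (succ zero) (elimNat (fun (e : Nat) => Nat) zero (fun (η : Nat) => fun (ε : Nat) => ε) zero)
  ~> (fun (ω : Nat) => (fun (k : (fun (h : Nat) => Nat) ω) => k) (elimNat (fun (α : Nat) => Nat) (succ zero) (fun (f : Nat) => fun (n : Nat) => succ n) ω)) (elimNat (fun (l : Nat) => Nat) zero (fun (e : Nat) => fun (η : Nat) => η) zero)
  ~> (fun (ω : (fun (k : Nat) => Nat) (elimNat (fun (h : Nat) => Nat) zero (fun (α : Nat) => fun (f : Nat) => f) zero)) => ω) (elimNat (fun (n : Nat) => Nat) (succ zero) (fun (l : Nat) => fun (e : Nat) => succ e) (elimNat (fun (η : Nat) => Nat) zero (fun (ε : Nat) => fun (u : Nat) => u) zero))
  ~> elimNat (fun (ω : Nat) => Nat) (succ zero) (fun (k : Nat) => fun (h : Nat) => succ h) (elimNat (fun (α : Nat) => Nat) zero (fun (f : Nat) => fun (n : Nat) => n) zero)
  ~> elimNat (fun (ω : Nat) => Nat) (succ zero) (fun (k : Nat) => fun (h : Nat) => succ h) zero
  ~> succ zero
type:
  Nat


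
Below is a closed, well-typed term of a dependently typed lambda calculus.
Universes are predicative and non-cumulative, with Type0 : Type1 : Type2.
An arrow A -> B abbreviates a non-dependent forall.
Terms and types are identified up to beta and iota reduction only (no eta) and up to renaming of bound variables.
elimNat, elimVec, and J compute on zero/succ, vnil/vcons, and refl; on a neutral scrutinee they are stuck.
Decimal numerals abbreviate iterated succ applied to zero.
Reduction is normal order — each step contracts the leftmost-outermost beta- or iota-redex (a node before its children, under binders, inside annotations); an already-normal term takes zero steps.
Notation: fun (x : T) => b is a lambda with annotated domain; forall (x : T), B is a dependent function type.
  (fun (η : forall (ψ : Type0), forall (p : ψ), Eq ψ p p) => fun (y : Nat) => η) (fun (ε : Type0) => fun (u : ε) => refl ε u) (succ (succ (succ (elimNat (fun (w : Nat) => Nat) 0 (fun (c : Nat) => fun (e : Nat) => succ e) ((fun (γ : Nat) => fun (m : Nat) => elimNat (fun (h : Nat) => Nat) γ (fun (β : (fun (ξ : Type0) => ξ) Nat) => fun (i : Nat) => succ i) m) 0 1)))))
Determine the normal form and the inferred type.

normal form:
  fun (η : Type0) => fun (ψ : η) => refl η ψ
type:
  forall (η : Type0), forall (ψ : η), Eq η ψ ψ
observation: 2 normal-order steps normalize the term, beginning with a beta-redex.


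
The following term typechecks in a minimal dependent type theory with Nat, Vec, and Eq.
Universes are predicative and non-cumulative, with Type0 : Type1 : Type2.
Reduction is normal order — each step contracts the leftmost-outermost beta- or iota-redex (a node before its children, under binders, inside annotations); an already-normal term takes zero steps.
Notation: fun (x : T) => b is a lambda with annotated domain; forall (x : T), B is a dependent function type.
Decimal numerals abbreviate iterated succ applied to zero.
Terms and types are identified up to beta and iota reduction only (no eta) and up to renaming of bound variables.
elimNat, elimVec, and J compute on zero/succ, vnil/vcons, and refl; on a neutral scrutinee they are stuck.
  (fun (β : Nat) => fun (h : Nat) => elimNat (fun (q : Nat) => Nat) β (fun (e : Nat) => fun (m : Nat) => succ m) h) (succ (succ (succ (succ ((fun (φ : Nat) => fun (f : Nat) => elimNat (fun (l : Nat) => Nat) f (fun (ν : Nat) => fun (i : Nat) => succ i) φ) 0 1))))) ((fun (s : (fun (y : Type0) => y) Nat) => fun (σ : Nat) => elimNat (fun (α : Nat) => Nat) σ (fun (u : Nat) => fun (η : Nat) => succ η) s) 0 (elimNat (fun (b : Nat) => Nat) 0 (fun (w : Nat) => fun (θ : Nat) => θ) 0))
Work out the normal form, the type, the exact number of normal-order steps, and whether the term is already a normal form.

reduced normal form:
  5
the term's type:
  Nat
reduction steps (normal order): 10
term was already normal: no
first contracted redex: a beta-redex


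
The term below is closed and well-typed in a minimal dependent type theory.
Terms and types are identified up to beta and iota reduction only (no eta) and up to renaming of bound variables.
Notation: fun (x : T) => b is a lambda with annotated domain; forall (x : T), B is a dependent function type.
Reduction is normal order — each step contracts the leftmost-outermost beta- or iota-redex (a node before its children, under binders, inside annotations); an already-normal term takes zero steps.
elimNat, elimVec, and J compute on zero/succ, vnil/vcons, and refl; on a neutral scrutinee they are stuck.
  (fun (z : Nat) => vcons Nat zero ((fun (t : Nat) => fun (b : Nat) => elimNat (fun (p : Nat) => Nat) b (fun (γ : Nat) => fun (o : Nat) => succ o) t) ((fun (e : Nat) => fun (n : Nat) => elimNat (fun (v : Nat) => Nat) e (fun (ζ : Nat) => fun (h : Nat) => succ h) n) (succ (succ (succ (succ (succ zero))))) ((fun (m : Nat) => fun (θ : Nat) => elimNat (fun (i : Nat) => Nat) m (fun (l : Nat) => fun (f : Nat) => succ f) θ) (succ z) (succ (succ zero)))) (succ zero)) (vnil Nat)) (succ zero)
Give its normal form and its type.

resulting normal form:
  vcons Nat zero (succ (succ (succ (succ (succ (succ (succ (succ (succ (succ zero)))))))))) (vnil Nat)
inferred type:
  Vec Nat (succ zero)
observation: the term reaches its normal form after 55 normal-order steps.


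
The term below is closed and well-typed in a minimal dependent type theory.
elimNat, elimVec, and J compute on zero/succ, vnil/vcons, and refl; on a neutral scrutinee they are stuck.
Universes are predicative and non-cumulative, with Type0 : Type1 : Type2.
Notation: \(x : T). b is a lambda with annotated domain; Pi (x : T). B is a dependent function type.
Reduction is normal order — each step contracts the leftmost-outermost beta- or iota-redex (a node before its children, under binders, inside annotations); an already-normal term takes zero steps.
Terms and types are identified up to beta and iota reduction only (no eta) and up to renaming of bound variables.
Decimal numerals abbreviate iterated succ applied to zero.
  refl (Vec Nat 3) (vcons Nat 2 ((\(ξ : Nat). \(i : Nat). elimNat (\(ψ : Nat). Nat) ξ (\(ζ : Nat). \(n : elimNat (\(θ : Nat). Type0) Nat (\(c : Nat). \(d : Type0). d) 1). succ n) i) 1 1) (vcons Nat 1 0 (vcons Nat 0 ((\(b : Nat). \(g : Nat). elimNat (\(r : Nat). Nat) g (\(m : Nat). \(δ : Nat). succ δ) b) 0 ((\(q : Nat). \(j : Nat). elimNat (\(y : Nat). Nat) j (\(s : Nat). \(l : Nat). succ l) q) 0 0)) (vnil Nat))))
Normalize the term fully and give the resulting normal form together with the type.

resulting normal form:
  refl (Vec Nat 3) (vcons Nat 2 2 (vcons Nat 1 0 (vcons Nat 0 0 (vnil Nat))))
the term's type:
  Eq (Vec Nat 3) (vcons Nat 2 2 (vcons Nat 1 0 (vcons Nat 0 0 (vnil Nat)))) (vcons Nat 2 2 (vcons Nat 1 0 (vcons Nat 0 0 (vnil Nat))))
observation: reduction starts at a beta-redex, and 12 normal-order steps reach the normal form.


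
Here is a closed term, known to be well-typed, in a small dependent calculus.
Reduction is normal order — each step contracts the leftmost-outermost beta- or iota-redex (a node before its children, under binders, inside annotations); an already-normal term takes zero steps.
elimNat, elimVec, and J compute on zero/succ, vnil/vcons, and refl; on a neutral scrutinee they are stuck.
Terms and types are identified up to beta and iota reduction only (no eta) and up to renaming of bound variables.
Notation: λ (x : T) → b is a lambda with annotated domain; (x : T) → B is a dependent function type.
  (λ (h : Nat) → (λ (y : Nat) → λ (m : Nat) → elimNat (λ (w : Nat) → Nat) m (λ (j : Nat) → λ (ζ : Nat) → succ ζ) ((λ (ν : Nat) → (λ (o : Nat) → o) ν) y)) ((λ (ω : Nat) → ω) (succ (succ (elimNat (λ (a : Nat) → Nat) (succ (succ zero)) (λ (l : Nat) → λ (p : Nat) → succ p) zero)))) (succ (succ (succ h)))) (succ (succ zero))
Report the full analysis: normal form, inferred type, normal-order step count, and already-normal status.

normal form:
  succ (succ (succ (succ (succ (succ (succ (succ (succ zero))))))))
inferred type:
  Nat
normal-order step count: 20
started in normal form: no
first redex: a beta-redex


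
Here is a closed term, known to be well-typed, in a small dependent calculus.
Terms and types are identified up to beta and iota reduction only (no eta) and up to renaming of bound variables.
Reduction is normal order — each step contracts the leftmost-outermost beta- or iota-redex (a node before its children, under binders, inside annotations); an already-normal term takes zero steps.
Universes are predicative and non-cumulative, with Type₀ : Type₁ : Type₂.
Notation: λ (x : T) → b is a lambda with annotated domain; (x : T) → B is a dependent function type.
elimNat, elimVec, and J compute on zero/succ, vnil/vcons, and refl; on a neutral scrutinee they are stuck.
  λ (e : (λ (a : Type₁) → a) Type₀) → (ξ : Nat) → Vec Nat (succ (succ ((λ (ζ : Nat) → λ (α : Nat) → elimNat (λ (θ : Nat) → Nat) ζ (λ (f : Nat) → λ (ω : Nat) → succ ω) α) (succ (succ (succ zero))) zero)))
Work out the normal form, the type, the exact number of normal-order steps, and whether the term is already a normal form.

resulting normal form:
  λ (e : Type₀) → (a : Nat) → Vec Nat (succ (succ (succ (succ (succ zero)))))
the term's type:
  (e : Type₀) → Type₀
normal-order step count: 4
term was already normal: no
first contracted redex: a beta-redex


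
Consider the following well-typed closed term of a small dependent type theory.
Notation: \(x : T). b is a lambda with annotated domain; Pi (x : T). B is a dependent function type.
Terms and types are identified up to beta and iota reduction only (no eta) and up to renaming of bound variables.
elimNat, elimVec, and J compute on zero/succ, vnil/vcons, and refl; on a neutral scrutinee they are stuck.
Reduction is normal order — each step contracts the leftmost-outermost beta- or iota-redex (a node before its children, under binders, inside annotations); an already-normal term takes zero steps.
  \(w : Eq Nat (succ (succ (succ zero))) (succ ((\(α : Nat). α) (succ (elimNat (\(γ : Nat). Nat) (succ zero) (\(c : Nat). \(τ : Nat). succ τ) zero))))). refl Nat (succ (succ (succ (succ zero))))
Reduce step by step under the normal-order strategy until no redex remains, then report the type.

normal-order reduction:
  \(w : Eq Nat (succ (succ (succ zero))) (succ ((\(α : Nat). α) (succ (elimNat (\(γ : Nat). Nat) (succ zero) (\(c : Nat). \(τ : Nat). succ τ) zero))))). refl Nat (succ (succ (succ (succ zero))))
  ~> \(w : Eq Nat (succ (succ (succ zero))) (succ (succ (elimNat (\(α : Nat). Nat) (succ zero) (\(γ : Nat). \(c : Nat). succ c) zero)))). refl Nat (succ (succ (succ (succ zero))))
  ~> \(w : Eq Nat (succ (succ (succ zero))) (succ (succ (succ zero)))). refl Nat (succ (succ (succ (succ zero))))
type:
  Pi (w : Eq Nat (succ (succ (succ zero))) (succ (succ (succ zero)))). Eq Nat (succ (succ (succ (succ zero)))) (succ (succ (succ (succ zero))))


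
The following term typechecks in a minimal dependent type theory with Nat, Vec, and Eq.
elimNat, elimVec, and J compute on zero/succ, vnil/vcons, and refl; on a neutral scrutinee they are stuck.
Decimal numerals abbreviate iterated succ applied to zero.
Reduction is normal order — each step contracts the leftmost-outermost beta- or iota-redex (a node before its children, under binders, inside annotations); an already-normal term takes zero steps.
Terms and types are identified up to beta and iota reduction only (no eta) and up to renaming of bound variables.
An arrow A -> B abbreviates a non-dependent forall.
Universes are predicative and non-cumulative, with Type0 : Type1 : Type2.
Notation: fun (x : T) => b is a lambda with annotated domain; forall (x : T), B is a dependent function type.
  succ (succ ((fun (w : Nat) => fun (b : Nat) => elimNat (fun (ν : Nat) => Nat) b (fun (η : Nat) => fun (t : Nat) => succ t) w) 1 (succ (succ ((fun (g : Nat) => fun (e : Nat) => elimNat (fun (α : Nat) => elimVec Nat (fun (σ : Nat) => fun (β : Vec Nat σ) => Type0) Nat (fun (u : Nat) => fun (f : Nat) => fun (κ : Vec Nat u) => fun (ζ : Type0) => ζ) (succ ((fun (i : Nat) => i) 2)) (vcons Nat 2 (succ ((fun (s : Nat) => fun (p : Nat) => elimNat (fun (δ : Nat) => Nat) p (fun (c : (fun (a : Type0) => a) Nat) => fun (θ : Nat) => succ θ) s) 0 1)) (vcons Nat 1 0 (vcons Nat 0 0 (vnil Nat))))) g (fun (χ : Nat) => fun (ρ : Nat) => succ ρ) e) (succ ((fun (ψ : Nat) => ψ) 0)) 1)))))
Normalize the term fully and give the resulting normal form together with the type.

resulting normal form:
  7
the term's type:
  Nat
observation: 13 normal-order steps separate the term from its normal form.


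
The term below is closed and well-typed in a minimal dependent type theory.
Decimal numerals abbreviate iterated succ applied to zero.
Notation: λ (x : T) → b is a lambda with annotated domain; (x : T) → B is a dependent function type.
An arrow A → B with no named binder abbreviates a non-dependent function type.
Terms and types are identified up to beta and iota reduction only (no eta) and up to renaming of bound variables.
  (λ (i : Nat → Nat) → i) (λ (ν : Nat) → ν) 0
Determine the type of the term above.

the term's type:
  Nat


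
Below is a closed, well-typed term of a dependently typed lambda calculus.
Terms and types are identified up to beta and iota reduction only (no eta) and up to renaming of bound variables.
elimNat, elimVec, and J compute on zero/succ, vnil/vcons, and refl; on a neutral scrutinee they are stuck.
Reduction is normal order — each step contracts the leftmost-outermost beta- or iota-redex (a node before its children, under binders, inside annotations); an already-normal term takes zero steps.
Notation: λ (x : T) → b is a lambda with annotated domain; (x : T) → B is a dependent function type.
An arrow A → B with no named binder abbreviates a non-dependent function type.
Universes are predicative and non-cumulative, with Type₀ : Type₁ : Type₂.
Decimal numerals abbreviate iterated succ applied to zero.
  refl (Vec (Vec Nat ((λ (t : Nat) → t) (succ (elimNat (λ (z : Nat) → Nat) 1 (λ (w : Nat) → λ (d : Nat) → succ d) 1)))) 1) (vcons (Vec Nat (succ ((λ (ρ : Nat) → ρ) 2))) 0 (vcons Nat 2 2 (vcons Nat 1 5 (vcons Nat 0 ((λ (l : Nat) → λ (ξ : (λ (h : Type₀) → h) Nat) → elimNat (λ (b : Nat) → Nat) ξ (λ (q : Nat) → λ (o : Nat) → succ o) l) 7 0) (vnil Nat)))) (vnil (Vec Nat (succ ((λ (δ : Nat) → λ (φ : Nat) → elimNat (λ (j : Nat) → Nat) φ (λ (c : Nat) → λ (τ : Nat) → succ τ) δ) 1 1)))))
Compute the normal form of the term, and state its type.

resulting normal form:
  refl (Vec (Vec Nat 3) 1) (vcons (Vec Nat 3) 0 (vcons Nat 2 2 (vcons Nat 1 5 (vcons Nat 0 7 (vnil Nat)))) (vnil (Vec Nat 3)))
inferred type:
  Eq (Vec (Vec Nat 3) 1) (vcons (Vec Nat 3) 0 (vcons Nat 2 2 (vcons Nat 1 5 (vcons Nat 0 7 (vnil Nat)))) (vnil (Vec Nat 3))) (vcons (Vec Nat 3) 0 (vcons Nat 2 2 (vcons Nat 1 5 (vcons Nat 0 7 (vnil Nat)))) (vnil (Vec Nat 3)))
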